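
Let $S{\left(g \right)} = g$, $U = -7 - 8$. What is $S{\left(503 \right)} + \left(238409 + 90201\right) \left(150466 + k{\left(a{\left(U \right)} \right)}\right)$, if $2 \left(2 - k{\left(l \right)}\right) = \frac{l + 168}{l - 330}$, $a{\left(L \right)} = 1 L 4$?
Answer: $\frac{642789361277}{13} \approx 4.9445 \cdot 10^{10}$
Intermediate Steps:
$U = -15$
$a{\left(L \right)} = 4 L$ ($a{\left(L \right)} = L 4 = 4 L$)
$k{\left(l \right)} = 2 - \frac{168 + l}{2 \left(-330 + l\right)}$ ($k{\left(l \right)} = 2 - \frac{\left(l + 168\right) \frac{1}{l - 330}}{2} = 2 - \frac{\left(168 + l\right) \frac{1}{-330 + l}}{2} = 2 - \frac{\frac{1}{-330 + l} \left(168 + l\right)}{2} = 2 - \frac{168 + l}{2 \left(-330 + l\right)}$)
$S{\left(503 \right)} + \left(238409 + 90201\right) \left(150466 + k{\left(a{\left(U \right)} \right)}\right) = 503 + \left(238409 + 90201\right) \left(150466 + \frac{3 \left(-496 + 4 \left(-15\right)\right)}{2 \left(-330 + 4 \left(-15\right)\right)}\right) = 503 + 328610 \left(150466 + \frac{3 \left(-496 - 60\right)}{2 \left(-330 - 60\right)}\right) = 503 + 328610 \left(150466 + \frac{3}{2} \frac{1}{-390} \left(-556\right)\right) = 503 + 328610 \left(150466 + \frac{3}{2} \left(- \frac{1}{390}\right) \left(-556\right)\right) = 503 + 328610 \left(150466 + \frac{139}{65}\right) = 503 + 328610 \cdot \frac{9780429}{65} = 503 + \frac{642789354738}{13} = \frac{642789361277}{13}$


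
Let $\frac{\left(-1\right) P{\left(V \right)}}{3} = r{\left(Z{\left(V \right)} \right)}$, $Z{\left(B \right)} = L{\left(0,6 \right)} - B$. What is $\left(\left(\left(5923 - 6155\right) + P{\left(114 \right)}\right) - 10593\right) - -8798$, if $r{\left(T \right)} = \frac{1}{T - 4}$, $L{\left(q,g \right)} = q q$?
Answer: $- \frac{239183}{118} \approx -2027.0$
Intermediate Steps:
$L{\left(q,g \right)} = q^{2}$
$Z{\left(B \right)} = - B$ ($Z{\left(B \right)} = 0^{2} - B = 0 - B = - B$)
$r{\left(T \right)} = \frac{1}{-4 + T}$
$P{\left(V \right)} = - \frac{3}{-4 - V}$
$\left(\left(\left(5923 - 6155\right) + P{\left(114 \right)}\right) - 10593\right) - -8798 = \left(\left(\left(5923 - 6155\right) + \frac{3}{4 + 114}\right) - 10593\right) - -8798 = \left(\left(\left(5923 - 6155\right) + \frac{3}{118}\right) - 10593\right) + 8798 = \left(\left(-232 + 3 \cdot \frac{1}{118}\right) - 10593\right) + 8798 = \left(\left(-232 + \frac{3}{118}\right) - 10593\right) + 8798 = \left(- \frac{27373}{118} - 10593\right) + 8798 = - \frac{1277347}{118} + 8798 = - \frac{239183}{118}$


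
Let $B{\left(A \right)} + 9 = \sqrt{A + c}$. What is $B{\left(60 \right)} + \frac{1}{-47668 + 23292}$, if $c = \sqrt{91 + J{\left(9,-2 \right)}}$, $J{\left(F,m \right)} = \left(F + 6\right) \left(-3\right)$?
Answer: $- \frac{219385}{24376} + \sqrt{60 + \sqrt{46}} \approx -0.828$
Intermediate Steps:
$J{\left(F,m \right)} = -18 - 3 F$ ($J{\left(F,m \right)} = \left(6 + F\right) \left(-3\right) = -18 - 3 F$)
$c = \sqrt{46}$ ($c = \sqrt{91 - 45} = \sqrt{46} \approx 6.7823$)
$B{\left(A \right)} = -9 + \sqrt{A + \sqrt{46}}$
$B{\left(60 \right)} + \frac{1}{-47668 + 23292} = \left(-9 + \sqrt{60 + \sqrt{46}}\right) + \frac{1}{-47668 + 23292} = \left(-9 + \sqrt{60 + \sqrt{46}}\right) + \frac{1}{-24376} = \left(-9 + \sqrt{60 + \sqrt{46}}\right) - \frac{1}{24376} = - \frac{219385}{24376} + \sqrt{60 + \sqrt{46}}$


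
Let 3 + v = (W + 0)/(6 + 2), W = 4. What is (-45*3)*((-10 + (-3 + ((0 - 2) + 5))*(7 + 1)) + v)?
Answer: 3375/2 ≈ 1687.5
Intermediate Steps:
v = -5/2 (v = -3 + (4 + 0)/(6 + 2) = -3 + 4/8 = -3 + 4*(⅛) = -3 + ½ = -5/2 ≈ -2.5000)
(-45*3)*((-10 + (-3 + ((0 - 2) + 5))*(7 + 1)) + v) = (-45*3)*((-10 + (-3 + ((0 - 2) + 5))*(7 + 1)) - 5/2) = -135*((-10 + (-3 + (-2 + 5))*8) - 5/2) = -135*((-10 + (-3 + 3)*8) - 5/2) = -135*((-10 + 0*8) - 5/2) = -135*((-10 + 0) - 5/2) = -135*(-10 - 5/2) = -135*(-25/2) = 3375/2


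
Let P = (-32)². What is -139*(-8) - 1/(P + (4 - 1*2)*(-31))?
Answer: 1069743/962 ≈ 1112.0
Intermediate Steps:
P = 1024
-139*(-8) - 1/(P + (4 - 1*2)*(-31)) = -139*(-8) - 1/(1024 + (4 - 1*2)*(-31)) = 1112 - 1/(1024 + (4 - 2)*(-31)) = 1112 - 1/(1024 + 2*(-31)) = 1112 - 1/(1024 - 62) = 1112 - 1/962 = 1069743/962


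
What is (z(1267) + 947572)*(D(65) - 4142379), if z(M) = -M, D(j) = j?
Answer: -3919892449770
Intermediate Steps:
(z(1267) + 947572)*(D(65) - 4142379) = (-1*1267 + 947572)*(65 - 4142379) = (-1267 + 947572)*(-4142314) = 946305*(-4142314) = -3919892449770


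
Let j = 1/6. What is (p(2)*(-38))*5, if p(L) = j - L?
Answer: 1045/3 ≈ 348.33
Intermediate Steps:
j = ⅙ ≈ 0.16667
p(L) = ⅙ - L
(p(2)*(-38))*5 = ((⅙ - 1*2)*(-38))*5 = ((⅙ - 2)*(-38))*5 = -11/6*(-38)*5 = (209/3)*5 = 1045/3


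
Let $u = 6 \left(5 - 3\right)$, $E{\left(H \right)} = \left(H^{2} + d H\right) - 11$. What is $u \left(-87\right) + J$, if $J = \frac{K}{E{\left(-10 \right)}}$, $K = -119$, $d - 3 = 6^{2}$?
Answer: $- \frac{44875}{43} \approx -1043.6$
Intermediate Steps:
$d = 39$ ($d = 3 + 6^{2} = 3 + 36 = 39$)
$E{\left(H \right)} = -11 + H^{2} + 39 H$ ($E{\left(H \right)} = \left(H^{2} + 39 H\right) - 11 = -11 + H^{2} + 39 H$)
$u = 12$ ($u = 6 \cdot 2 = 12$)
$J = \frac{17}{43}$ ($J = - \frac{119}{-11 + \left(-10\right)^{2} + 39 \left(-10\right)} = - \frac{119}{-11 + 100 - 390} = - \frac{119}{-301} = \left(-119\right) \left(- \frac{1}{301}\right) = \frac{17}{43} \approx 0.39535$)
$u \left(-87\right) + J = 12 \left(-87\right) + \frac{17}{43} = -1044 + \frac{17}{43} = - \frac{44875}{43}$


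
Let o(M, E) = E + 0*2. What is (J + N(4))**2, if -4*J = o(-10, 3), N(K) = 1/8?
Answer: 25/64 ≈ 0.39063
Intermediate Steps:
o(M, E) = E (o(M, E) = E + 0 = E)
N(K) = 1/8 (N(K) = 1*(1/8) = 1/8)
J = -3/4 (J = -1/4*3 = -3/4 ≈ -0.75000)
(J + N(4))**2 = (-3/4 + 1/8)**2 = (-5/8)**2 = 25/64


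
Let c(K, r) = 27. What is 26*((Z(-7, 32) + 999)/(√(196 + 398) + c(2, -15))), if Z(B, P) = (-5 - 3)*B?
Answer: 5486 - 5486*√66/9 ≈ 533.95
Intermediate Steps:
Z(B, P) = -8*B
26*((Z(-7, 32) + 999)/(√(196 + 398) + c(2, -15))) = 26*((-8*(-7) + 999)/(√(196 + 398) + 27)) = 26*((56 + 999)/(√594 + 27)) = 26*(1055/(3*√66 + 27)) = 26*(1055/(27 + 3*√66)) = 27430/(27 + 3*√66)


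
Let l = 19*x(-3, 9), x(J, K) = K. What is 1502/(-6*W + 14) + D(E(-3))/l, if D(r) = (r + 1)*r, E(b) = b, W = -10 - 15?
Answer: 42971/4674 ≈ 9.1936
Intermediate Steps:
W = -25
D(r) = r*(1 + r) (D(r) = (1 + r)*r = r*(1 + r))
l = 171 (l = 19*9 = 171)
1502/(-6*W + 14) + D(E(-3))/l = 1502/(-6*(-25) + 14) - 3*(1 - 3)/171 = 1502/(150 + 14) - 3*(-2)*(1/171) = 1502/164 + 6*(1/171) = 1502*(1/164) + 2/57 = 751/82 + 2/57 = 42971/4674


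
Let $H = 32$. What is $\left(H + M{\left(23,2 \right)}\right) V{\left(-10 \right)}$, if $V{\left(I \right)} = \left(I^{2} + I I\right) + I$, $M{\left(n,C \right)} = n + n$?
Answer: $14820$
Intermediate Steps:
$M{\left(n,C \right)} = 2 n$
$V{\left(I \right)} = I + 2 I^{2}$ ($V{\left(I \right)} = \left(I^{2} + I^{2}\right) + I = 2 I^{2} + I = I + 2 I^{2}$)
$\left(H + M{\left(23,2 \right)}\right) V{\left(-10 \right)} = \left(32 + 2 \cdot 23\right) \left(- 10 \left(1 + 2 \left(-10\right)\right)\right) = \left(32 + 46\right) \left(- 10 \left(1 - 20\right)\right) = 78 \left(\left(-10\right) \left(-19\right)\right) = 78 \cdot 190 = 14820$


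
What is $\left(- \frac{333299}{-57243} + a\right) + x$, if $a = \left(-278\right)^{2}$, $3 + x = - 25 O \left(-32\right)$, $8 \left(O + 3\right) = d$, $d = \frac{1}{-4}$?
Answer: $\frac{4285315307}{57243} \approx 74862.0$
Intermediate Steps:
$d = - \frac{1}{4} \approx -0.25$
$O = - \frac{97}{32}$ ($O = -3 + \frac{1}{8} \left(- \frac{1}{4}\right) = -3 - \frac{1}{32} = - \frac{97}{32} \approx -3.0313$)
$x = -2428$ ($x = -3 + \left(-25\right) \left(- \frac{97}{32}\right) \left(-32\right) = -3 + \frac{2425}{32} \left(-32\right) = -3 - 2425 = -2428$)
$a = 77284$
$\left(- \frac{333299}{-57243} + a\right) + x = \left(- \frac{333299}{-57243} + 77284\right) - 2428 = \left(\left(-333299\right) \left(- \frac{1}{57243}\right) + 77284\right) - 2428 = \left(\frac{333299}{57243} + 77284\right) - 2428 = \frac{4424301311}{57243} - 2428 = \frac{4285315307}{57243}$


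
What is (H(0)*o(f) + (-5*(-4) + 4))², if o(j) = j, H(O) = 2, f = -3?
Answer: 324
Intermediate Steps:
(H(0)*o(f) + (-5*(-4) + 4))² = (2*(-3) + (-5*(-4) + 4))² = (-6 + (20 + 4))² = (-6 + 24)² = 18² = 324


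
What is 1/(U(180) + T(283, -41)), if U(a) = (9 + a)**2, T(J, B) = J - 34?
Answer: 1/35970 ≈ 2.7801e-5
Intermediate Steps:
T(J, B) = -34 + J
1/(U(180) + T(283, -41)) = 1/((9 + 180)**2 + (-34 + 283)) = 1/(189**2 + 249) = 1/(35721 + 249) = 1/35970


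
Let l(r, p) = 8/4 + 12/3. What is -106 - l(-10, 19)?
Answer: -112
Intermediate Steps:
l(r, p) = 6 (l(r, p) = 8*(¼) + 12*(⅓) = 2 + 4 = 6)
-106 - l(-10, 19) = -106 - 1*6 = -106 - 6 = -112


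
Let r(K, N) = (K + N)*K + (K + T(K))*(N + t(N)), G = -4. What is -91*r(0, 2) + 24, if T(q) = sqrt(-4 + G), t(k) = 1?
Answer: 24 - 546*I*sqrt(2) ≈ 24.0 - 772.16*I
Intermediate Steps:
T(q) = 2*I*sqrt(2) (T(q) = sqrt(-4 - 4) = sqrt(-8) = 2*I*sqrt(2))
r(K, N) = K*(K + N) + (1 + N)*(K + 2*I*sqrt(2)) (r(K, N) = (K + N)*K + (K + 2*I*sqrt(2))*(N + 1) = K*(K + N) + (K + 2*I*sqrt(2))*(1 + N) = K*(K + N) + (1 + N)*(K + 2*I*sqrt(2)))
-91*r(0, 2) + 24 = -91*(0 + 0**2 + 2*I*sqrt(2) + 2*0*2 + 2*I*2*sqrt(2)) + 24 = -91*(0 + 0 + 2*I*sqrt(2) + 0 + 4*I*sqrt(2)) + 24 = -546*I*sqrt(2) + 24 = 24 - 546*I*sqrt(2)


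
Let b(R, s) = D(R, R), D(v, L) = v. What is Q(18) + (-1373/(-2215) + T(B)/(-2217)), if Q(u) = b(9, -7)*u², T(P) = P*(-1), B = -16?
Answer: 14322478481/4910655 ≈ 2916.6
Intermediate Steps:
b(R, s) = R
T(P) = -P
Q(u) = 9*u²
Q(18) + (-1373/(-2215) + T(B)/(-2217)) = 9*18² + (-1373/(-2215) - 1*(-16)/(-2217)) = 9*324 + (-1373*(-1/2215) + 16*(-1/2217)) = 2916 + (1373/2215 - 16/2217) = 2916 + 3008501/4910655 = 14322478481/4910655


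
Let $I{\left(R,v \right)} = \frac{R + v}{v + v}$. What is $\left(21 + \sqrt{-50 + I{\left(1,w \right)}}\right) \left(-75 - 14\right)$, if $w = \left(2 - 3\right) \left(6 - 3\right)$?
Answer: $-1869 - \frac{89 i \sqrt{447}}{3} \approx -1869.0 - 627.22 i$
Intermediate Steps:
$w = -3$ ($w = \left(-1\right) 3 = -3$)
$I{\left(R,v \right)} = \frac{R + v}{2 v}$
$\left(21 + \sqrt{-50 + I{\left(1,w \right)}}\right) \left(-75 - 14\right) = \left(21 + \sqrt{-50 + \frac{1 - 3}{2 \left(-3\right)}}\right) \left(-75 - 14\right) = \left(21 + \sqrt{-50 + \frac{1}{2} \left(- \frac{1}{3}\right) \left(-2\right)}\right) \left(-89\right) = \left(21 + \sqrt{-50 + \frac{1}{3}}\right) \left(-89\right) = \left(21 + \sqrt{- \frac{149}{3}}\right) \left(-89\right) = \left(21 + \frac{i \sqrt{447}}{3}\right) \left(-89\right) = -1869 - \frac{89 i \sqrt{447}}{3}$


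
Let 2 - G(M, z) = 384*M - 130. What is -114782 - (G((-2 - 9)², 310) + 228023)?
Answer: -296473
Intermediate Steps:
G(M, z) = 132 - 384*M (G(M, z) = 2 - (384*M - 130) = 2 - (-130 + 384*M) = 2 + (130 - 384*M) = 132 - 384*M)
-114782 - (G((-2 - 9)², 310) + 228023) = -114782 - ((132 - 384*(-2 - 9)²) + 228023) = -114782 - ((132 - 384*(-11)²) + 228023) = -114782 - ((132 - 384*121) + 228023) = -114782 - ((132 - 46464) + 228023) = -114782 - (-46332 + 228023) = -114782 - 1*181691 = -114782 - 181691 = -296473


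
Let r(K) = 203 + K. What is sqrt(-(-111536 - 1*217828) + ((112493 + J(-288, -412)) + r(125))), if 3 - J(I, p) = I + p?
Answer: 2*sqrt(110722) ≈ 665.50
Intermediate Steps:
J(I, p) = 3 - I - p (J(I, p) = 3 - (I + p) = 3 + (-I - p) = 3 - I - p)
sqrt(-(-111536 - 1*217828) + ((112493 + J(-288, -412)) + r(125))) = sqrt(-(-111536 - 1*217828) + ((112493 + (3 - 1*(-288) - 1*(-412))) + (203 + 125))) = sqrt(-(-111536 - 217828) + ((112493 + (3 + 288 + 412)) + 328)) = sqrt(-1*(-329364) + ((112493 + 703) + 328)) = sqrt(329364 + (113196 + 328)) = sqrt(329364 + 113524) = sqrt(442888) = 2*sqrt(110722)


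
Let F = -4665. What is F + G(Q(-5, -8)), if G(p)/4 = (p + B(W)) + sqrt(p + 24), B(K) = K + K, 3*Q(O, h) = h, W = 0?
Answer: -14027/3 + 32*sqrt(3)/3 ≈ -4657.2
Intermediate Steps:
Q(O, h) = h/3
B(K) = 2*K
G(p) = 4*p + 4*sqrt(24 + p) (G(p) = 4*((p + 2*0) + sqrt(p + 24)) = 4*((p + 0) + sqrt(24 + p)) = 4*(p + sqrt(24 + p)) = 4*p + 4*sqrt(24 + p))
F + G(Q(-5, -8)) = -4665 + (4*((1/3)*(-8)) + 4*sqrt(24 + (1/3)*(-8))) = -4665 + (4*(-8/3) + 4*sqrt(24 - 8/3)) = -4665 + (-32/3 + 4*sqrt(64/3)) = -4665 + (-32/3 + 4*(8*sqrt(3)/3)) = -4665 + (-32/3 + 32*sqrt(3)/3) = -14027/3 + 32*sqrt(3)/3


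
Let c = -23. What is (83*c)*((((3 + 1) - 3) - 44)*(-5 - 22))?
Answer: -2216349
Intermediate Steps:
(83*c)*((((3 + 1) - 3) - 44)*(-5 - 22)) = (83*(-23))*((((3 + 1) - 3) - 44)*(-5 - 22)) = -1909*((4 - 3) - 44)*(-27) = -1909*(1 - 44)*(-27) = -(-82087)*(-27) = -1909*1161 = -2216349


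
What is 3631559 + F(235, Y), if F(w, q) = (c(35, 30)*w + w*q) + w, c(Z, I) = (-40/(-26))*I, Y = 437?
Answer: 48689357/13 ≈ 3.7453e+6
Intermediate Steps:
c(Z, I) = 20*I/13 (c(Z, I) = (-40*(-1/26))*I = 20*I/13)
F(w, q) = 613*w/13 + q*w (F(w, q) = (((20/13)*30)*w + w*q) + w = (600*w/13 + q*w) + w = 613*w/13 + q*w)
3631559 + F(235, Y) = 3631559 + (1/13)*235*(613 + 13*437) = 3631559 + (1/13)*235*(613 + 5681) = 3631559 + (1/13)*235*6294 = 3631559 + 1479090/13 = 48689357/13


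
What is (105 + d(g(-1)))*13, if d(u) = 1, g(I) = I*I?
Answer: 1378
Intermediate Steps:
g(I) = I²
(105 + d(g(-1)))*13 = (105 + 1)*13 = 106*13 = 1378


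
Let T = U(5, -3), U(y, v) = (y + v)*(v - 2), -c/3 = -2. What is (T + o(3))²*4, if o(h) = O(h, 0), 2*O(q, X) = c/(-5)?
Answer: 11236/25 ≈ 449.44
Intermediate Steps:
c = 6 (c = -3*(-2) = 6)
O(q, X) = -⅗ (O(q, X) = (6/(-5))/2 = (6*(-⅕))/2 = (½)*(-6/5) = -⅗)
o(h) = -⅗
U(y, v) = (-2 + v)*(v + y) (U(y, v) = (v + y)*(-2 + v) = (-2 + v)*(v + y))
T = -10 (T = (-3)² - 2*(-3) - 2*5 - 3*5 = 9 + 6 - 10 - 15 = -10)
(T + o(3))²*4 = (-10 - ⅗)²*4 = (-53/5)²*4 = (2809/25)*4 = 11236/25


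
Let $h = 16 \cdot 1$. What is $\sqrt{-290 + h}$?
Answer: $i \sqrt{274} \approx 16.553 i$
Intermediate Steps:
$h = 16$
$\sqrt{-290 + h} = \sqrt{-290 + 16} = \sqrt{-274} = i \sqrt{274}$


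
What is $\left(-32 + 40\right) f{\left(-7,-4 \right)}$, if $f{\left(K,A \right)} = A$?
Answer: $-32$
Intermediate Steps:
$\left(-32 + 40\right) f{\left(-7,-4 \right)} = \left(-32 + 40\right) \left(-4\right) = 8 \left(-4\right) = -32$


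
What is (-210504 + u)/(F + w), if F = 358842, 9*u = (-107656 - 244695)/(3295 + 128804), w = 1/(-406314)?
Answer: -11298538786533590/19260368197394313 ≈ -0.58662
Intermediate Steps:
w = -1/406314 ≈ -2.4612e-6
u = -352351/1188891 (u = ((-107656 - 244695)/(3295 + 128804))/9 = (-352351/132099)/9 = (-352351*1/132099)/9 = (1/9)*(-352351/132099) = -352351/1188891 ≈ -0.29637)
(-210504 + u)/(F + w) = (-210504 - 352351/1188891)/(358842 - 1/406314) = -250266663415/(1188891*145802528387/406314) = -250266663415/1188891*406314/145802528387 = -11298538786533590/19260368197394313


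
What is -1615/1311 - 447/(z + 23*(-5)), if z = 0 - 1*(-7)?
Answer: 2407/828 ≈ 2.9070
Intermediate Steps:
z = 7 (z = 0 + 7 = 7)
-1615/1311 - 447/(z + 23*(-5)) = -1615/1311 - 447/(7 + 23*(-5)) = -1615*1/1311 - 447/(7 - 115) = -85/69 - 447/(-108) = -85/69 - 447*(-1/108) = -85/69 + 149/36 = 2407/828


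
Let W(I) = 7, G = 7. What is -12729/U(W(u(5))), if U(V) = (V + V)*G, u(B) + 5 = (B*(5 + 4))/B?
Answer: -12729/98 ≈ -129.89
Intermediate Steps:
u(B) = 4 (u(B) = -5 + (B*(5 + 4))/B = -5 + (B*9)/B = -5 + (9*B)/B = -5 + 9 = 4)
U(V) = 14*V (U(V) = (V + V)*7 = (2*V)*7 = 14*V)
-12729/U(W(u(5))) = -12729/(14*7) = -12729/98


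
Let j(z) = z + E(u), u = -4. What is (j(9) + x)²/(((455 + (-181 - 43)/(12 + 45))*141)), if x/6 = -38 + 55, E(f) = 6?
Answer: 260091/1208417 ≈ 0.21523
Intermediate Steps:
j(z) = 6 + z (j(z) = z + 6 = 6 + z)
x = 102 (x = 6*(-38 + 55) = 6*17 = 102)
(j(9) + x)²/(((455 + (-181 - 43)/(12 + 45))*141)) = ((6 + 9) + 102)²/(((455 + (-181 - 43)/(12 + 45))*141)) = (15 + 102)²/(((455 - 224/57)*141)) = 117²/(((455 - 224*1/57)*141)) = 13689/(((455 - 224/57)*141)) = 13689/(((25711/57)*141)) = 13689/(1208417/19) = 13689*(19/1208417) = 260091/1208417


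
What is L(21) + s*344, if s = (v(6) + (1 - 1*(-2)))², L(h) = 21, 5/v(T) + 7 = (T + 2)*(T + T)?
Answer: 25616837/7921 ≈ 3234.0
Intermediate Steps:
v(T) = 5/(-7 + 2*T*(2 + T)) (v(T) = 5/(-7 + (T + 2)*(T + T)) = 5/(-7 + (2 + T)*(2*T)) = 5/(-7 + 2*T*(2 + T)))
s = 73984/7921 (s = (5/(-7 + 2*6² + 4*6) + (1 - 1*(-2)))² = (5/(-7 + 2*36 + 24) + (1 + 2))² = (5/(-7 + 72 + 24) + 3)² = (5/89 + 3)² = (272/89)² = 73984/7921 ≈ 9.3402)
L(21) + s*344 = 21 + (73984/7921)*344 = 21 + 25450496/7921 = 25616837/7921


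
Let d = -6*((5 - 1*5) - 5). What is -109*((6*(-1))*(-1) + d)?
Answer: -3924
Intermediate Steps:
d = 30 (d = -6*((5 - 5) - 5) = -6*(0 - 5) = -6*(-5) = 30)
-109*((6*(-1))*(-1) + d) = -109*((6*(-1))*(-1) + 30) = -109*(-6*(-1) + 30) = -109*(6 + 30) = -109*36 = -3924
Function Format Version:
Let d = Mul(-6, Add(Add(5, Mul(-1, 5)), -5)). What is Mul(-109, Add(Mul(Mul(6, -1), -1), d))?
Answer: -3924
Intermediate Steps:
d = 30 (d = Mul(-6, Add(Add(5, -5), -5)) = Mul(-6, Add(0, -5)) = Mul(-6, -5) = 30)
Mul(-109, Add(Mul(Mul(6, -1), -1), d)) = Mul(-109, Add(Mul(Mul(6, -1), -1), 30)) = Mul(-109, Add(Mul(-6, -1), 30)) = Mul(-109, Add(6, 30)) = Mul(-109, 36) = -3924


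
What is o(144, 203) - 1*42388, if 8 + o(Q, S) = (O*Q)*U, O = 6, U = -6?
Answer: -47580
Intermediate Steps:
o(Q, S) = -8 - 36*Q (o(Q, S) = -8 + (6*Q)*(-6) = -8 - 36*Q)
o(144, 203) - 1*42388 = (-8 - 36*144) - 1*42388 = (-8 - 5184) - 42388 = -5192 - 42388 = -47580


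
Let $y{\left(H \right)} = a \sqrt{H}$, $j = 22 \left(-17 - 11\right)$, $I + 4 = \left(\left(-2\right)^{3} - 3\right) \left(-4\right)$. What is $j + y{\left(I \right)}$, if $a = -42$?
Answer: $-616 - 84 \sqrt{10} \approx -881.63$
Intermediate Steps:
$I = 40$ ($I = -4 + \left(\left(-2\right)^{3} - 3\right) \left(-4\right) = -4 + \left(-8 - 3\right) \left(-4\right) = -4 - -44 = -4 + 44 = 40$)
$j = -616$ ($j = 22 \left(-28\right) = -616$)
$y{\left(H \right)} = - 42 \sqrt{H}$
$j + y{\left(I \right)} = -616 - 42 \sqrt{40} = -616 - 42 \cdot 2 \sqrt{10} = -616 - 84 \sqrt{10}$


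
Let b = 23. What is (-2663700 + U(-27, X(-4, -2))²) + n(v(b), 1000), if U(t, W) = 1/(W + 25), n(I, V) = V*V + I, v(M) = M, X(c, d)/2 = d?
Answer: -733681556/441 ≈ -1.6637e+6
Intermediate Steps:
X(c, d) = 2*d
n(I, V) = I + V² (n(I, V) = V² + I = I + V²)
U(t, W) = 1/(25 + W)
(-2663700 + U(-27, X(-4, -2))²) + n(v(b), 1000) = (-2663700 + (1/(25 + 2*(-2)))²) + (23 + 1000²) = (-2663700 + (1/(25 - 4))²) + (23 + 1000000) = (-2663700 + (1/21)²) + 1000023 = (-2663700 + 1/441) + 1000023 = -1174691699/441 + 1000023 = -733681556/441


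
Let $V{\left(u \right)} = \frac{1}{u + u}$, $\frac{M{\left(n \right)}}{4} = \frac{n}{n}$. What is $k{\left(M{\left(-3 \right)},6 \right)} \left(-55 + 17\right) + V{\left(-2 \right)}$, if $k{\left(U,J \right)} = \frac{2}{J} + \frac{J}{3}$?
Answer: $- \frac{1067}{12} \approx -88.917$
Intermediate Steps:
$M{\left(n \right)} = 4$ ($M{\left(n \right)} = 4 \frac{n}{n} = 4 \cdot 1 = 4$)
$k{\left(U,J \right)} = \frac{2}{J} + \frac{J}{3}$ ($k{\left(U,J \right)} = \frac{2}{J} + J \frac{1}{3} = \frac{2}{J} + \frac{J}{3}$)
$V{\left(u \right)} = \frac{1}{2 u}$
$k{\left(M{\left(-3 \right)},6 \right)} \left(-55 + 17\right) + V{\left(-2 \right)} = \left(\frac{2}{6} + \frac{1}{3} \cdot 6\right) \left(-55 + 17\right) + \frac{1}{2 \left(-2\right)} = \left(2 \cdot \frac{1}{6} + 2\right) \left(-38\right) + \frac{1}{2} \left(- \frac{1}{2}\right) = \left(\frac{1}{3} + 2\right) \left(-38\right) - \frac{1}{4} = \frac{7}{3} \left(-38\right) - \frac{1}{4} = - \frac{266}{3} - \frac{1}{4} = - \frac{1067}{12}$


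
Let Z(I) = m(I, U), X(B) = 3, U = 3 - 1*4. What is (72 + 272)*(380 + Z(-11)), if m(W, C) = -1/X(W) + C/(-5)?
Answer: 1960112/15 ≈ 1.3067e+5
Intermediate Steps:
U = -1 (U = 3 - 4 = -1)
m(W, C) = -⅓ - C/5 (m(W, C) = -1/3 + C/(-5) = -1*⅓ + C*(-⅕) = -⅓ - C/5)
Z(I) = -2/15 (Z(I) = -⅓ - ⅕*(-1) = -⅓ + ⅕ = -2/15)
(72 + 272)*(380 + Z(-11)) = (72 + 272)*(380 - 2/15) = 344*(5698/15) = 1960112/15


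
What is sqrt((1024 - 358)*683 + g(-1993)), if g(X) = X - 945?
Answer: 2*sqrt(112985) ≈ 672.26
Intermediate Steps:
g(X) = -945 + X
sqrt((1024 - 358)*683 + g(-1993)) = sqrt((1024 - 358)*683 + (-945 - 1993)) = sqrt(666*683 - 2938) = sqrt(454878 - 2938) = sqrt(451940) = 2*sqrt(112985)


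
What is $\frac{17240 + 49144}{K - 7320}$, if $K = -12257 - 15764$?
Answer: $- \frac{66384}{35341} \approx -1.8784$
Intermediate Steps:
$K = -28021$
$\frac{17240 + 49144}{K - 7320} = \frac{17240 + 49144}{-28021 - 7320} = \frac{66384}{-35341} = 66384 \left(- \frac{1}{35341}\right) = - \frac{66384}{35341}$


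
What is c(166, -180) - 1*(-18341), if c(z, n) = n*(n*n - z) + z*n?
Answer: -5813659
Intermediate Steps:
c(z, n) = n*z + n*(n² - z) (c(z, n) = n*(n² - z) + n*z = n*z + n*(n² - z))
c(166, -180) - 1*(-18341) = (-180)³ - 1*(-18341) = -5832000 + 18341 = -5813659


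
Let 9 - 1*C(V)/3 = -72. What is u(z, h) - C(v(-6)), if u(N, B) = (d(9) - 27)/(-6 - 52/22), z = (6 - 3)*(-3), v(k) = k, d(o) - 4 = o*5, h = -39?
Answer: -11299/46 ≈ -245.63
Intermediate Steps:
d(o) = 4 + 5*o (d(o) = 4 + o*5 = 4 + 5*o)
C(V) = 243 (C(V) = 27 - 3*(-72) = 27 + 216 = 243)
z = -9 (z = 3*(-3) = -9)
u(N, B) = -121/46 (u(N, B) = ((4 + 5*9) - 27)/(-6 - 52/22) = ((4 + 45) - 27)/(-6 - 52*1/22) = (49 - 27)/(-6 - 26/11) = 22/(-92/11) = 22*(-11/92) = -121/46)
u(z, h) - C(v(-6)) = -121/46 - 1*243 = -121/46 - 243 = -11299/46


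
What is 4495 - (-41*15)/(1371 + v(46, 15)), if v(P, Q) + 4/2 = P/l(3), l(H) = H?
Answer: 18669580/4153 ≈ 4495.4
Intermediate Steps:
v(P, Q) = -2 + P/3
4495 - (-41*15)/(1371 + v(46, 15)) = 4495 - (-41*15)/(1371 + (-2 + (⅓)*46)) = 4495 - (-615)/(1371 + (-2 + 46/3)) = 4495 - (-615)/(1371 + 40/3) = 4495 - (-615)/4153/3 = 4495 - (-615)*3/4153 = 4495 - 1*(-1845/4153) = 4495 + 1845/4153 = 18669580/4153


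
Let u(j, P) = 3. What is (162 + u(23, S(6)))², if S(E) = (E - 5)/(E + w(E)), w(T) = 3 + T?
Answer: 27225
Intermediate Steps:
S(E) = (-5 + E)/(3 + 2*E) (S(E) = (E - 5)/(E + (3 + E)) = (-5 + E)/(3 + 2*E))
(162 + u(23, S(6)))² = (162 + 3)² = 165² = 27225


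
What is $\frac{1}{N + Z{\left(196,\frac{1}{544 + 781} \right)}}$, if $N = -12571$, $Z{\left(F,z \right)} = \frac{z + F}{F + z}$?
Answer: $- \frac{1}{12570} \approx -7.9555 \cdot 10^{-5}$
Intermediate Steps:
$Z{\left(F,z \right)} = 1$ ($Z{\left(F,z \right)} = \frac{F + z}{F + z} = 1$)
$\frac{1}{N + Z{\left(196,\frac{1}{544 + 781} \right)}} = \frac{1}{-12571 + 1} = \frac{1}{-12570} = - \frac{1}{12570}$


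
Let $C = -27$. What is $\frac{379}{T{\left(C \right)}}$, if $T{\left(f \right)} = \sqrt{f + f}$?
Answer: $- \frac{379 i \sqrt{6}}{18} \approx - 51.575 i$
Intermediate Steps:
$T{\left(f \right)} = \sqrt{2} \sqrt{f}$ ($T{\left(f \right)} = \sqrt{2 f} = \sqrt{2} \sqrt{f}$)
$\frac{379}{T{\left(C \right)}} = \frac{379}{\sqrt{2} \sqrt{-27}} = \frac{379}{\sqrt{2} \cdot 3 i \sqrt{3}} = \frac{379}{3 i \sqrt{6}} = 379 \left(- \frac{i \sqrt{6}}{18}\right) = - \frac{379 i \sqrt{6}}{18}$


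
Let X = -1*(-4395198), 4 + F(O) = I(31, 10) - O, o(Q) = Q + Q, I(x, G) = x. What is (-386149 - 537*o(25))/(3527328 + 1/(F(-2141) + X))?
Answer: -1816107760634/15510952218049 ≈ -0.11709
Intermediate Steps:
o(Q) = 2*Q
F(O) = 27 - O (F(O) = -4 + (31 - O) = 27 - O)
X = 4395198
(-386149 - 537*o(25))/(3527328 + 1/(F(-2141) + X)) = (-386149 - 1074*25)/(3527328 + 1/((27 - 1*(-2141)) + 4395198)) = (-386149 - 537*50)/(3527328 + 1/((27 + 2141) + 4395198)) = (-386149 - 26850)/(3527328 + 1/(2168 + 4395198)) = -412999/(3527328 + 1/4397366) = -412999/15510952218049/4397366 = -412999*4397366/15510952218049 = -1816107760634/15510952218049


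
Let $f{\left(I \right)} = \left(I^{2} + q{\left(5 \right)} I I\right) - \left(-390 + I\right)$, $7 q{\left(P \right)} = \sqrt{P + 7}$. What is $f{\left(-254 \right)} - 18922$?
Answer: $46238 + \frac{129032 \sqrt{3}}{7} \approx 78165.0$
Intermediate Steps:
$q{\left(P \right)} = \frac{\sqrt{7 + P}}{7}$ ($q{\left(P \right)} = \frac{\sqrt{P + 7}}{7} = \frac{\sqrt{7 + P}}{7}$)
$f{\left(I \right)} = 390 + I^{2} - I + \frac{2 \sqrt{3} I^{2}}{7}$ ($f{\left(I \right)} = \left(I^{2} + \frac{\sqrt{7 + 5}}{7} I I\right) - \left(-390 + I\right) = \left(I^{2} + \frac{\sqrt{12}}{7} I I\right) + \left(\left(136 - I\right) + 254\right) = \left(I^{2} + \frac{2 \sqrt{3}}{7} I I\right) - \left(-390 + I\right) = \left(I^{2} + \frac{2 I \sqrt{3}}{7} I\right) - \left(-390 + I\right) = \left(I^{2} + \frac{2 \sqrt{3} I^{2}}{7}\right) - \left(-390 + I\right) = 390 + I^{2} - I + \frac{2 \sqrt{3} I^{2}}{7}$)
$f{\left(-254 \right)} - 18922 = \left(390 + \left(-254\right)^{2} - -254 + \frac{2 \sqrt{3} \left(-254\right)^{2}}{7}\right) - 18922 = \left(390 + 64516 + 254 + \frac{2}{7} \sqrt{3} \cdot 64516\right) - 18922 = \left(390 + 64516 + 254 + \frac{129032 \sqrt{3}}{7}\right) - 18922 = \left(65160 + \frac{129032 \sqrt{3}}{7}\right) - 18922 = 46238 + \frac{129032 \sqrt{3}}{7}$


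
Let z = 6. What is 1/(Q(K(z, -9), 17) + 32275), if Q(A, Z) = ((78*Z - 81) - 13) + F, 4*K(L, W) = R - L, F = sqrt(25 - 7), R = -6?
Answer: 3723/124746559 - sqrt(2)/374239677 ≈ 2.9841e-5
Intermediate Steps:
F = 3*sqrt(2) (F = sqrt(18) = 3*sqrt(2) ≈ 4.2426)
K(L, W) = -3/2 - L/4 (K(L, W) = (-6 - L)/4 = -3/2 - L/4)
Q(A, Z) = -94 + 3*sqrt(2) + 78*Z (Q(A, Z) = ((78*Z - 81) - 13) + 3*sqrt(2) = ((-81 + 78*Z) - 13) + 3*sqrt(2) = (-94 + 78*Z) + 3*sqrt(2) = -94 + 3*sqrt(2) + 78*Z)
1/(Q(K(z, -9), 17) + 32275) = 1/((-94 + 3*sqrt(2) + 78*17) + 32275) = 1/((-94 + 3*sqrt(2) + 1326) + 32275) = 1/((1232 + 3*sqrt(2)) + 32275) = 1/(33507 + 3*sqrt(2))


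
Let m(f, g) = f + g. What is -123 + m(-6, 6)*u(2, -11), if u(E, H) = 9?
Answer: -123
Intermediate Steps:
-123 + m(-6, 6)*u(2, -11) = -123 + (-6 + 6)*9 = -123 + 0*9 = -123 + 0 = -123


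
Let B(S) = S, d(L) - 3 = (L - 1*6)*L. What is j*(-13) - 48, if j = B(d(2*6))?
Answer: -1023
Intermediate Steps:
d(L) = 3 + L*(-6 + L) (d(L) = 3 + (L - 1*6)*L = 3 + (L - 6)*L = 3 + (-6 + L)*L = 3 + L*(-6 + L))
j = 75 (j = 3 + (2*6)**2 - 12*6 = 3 + 12**2 - 6*12 = 3 + 144 - 72 = 75)
j*(-13) - 48 = 75*(-13) - 48 = -975 - 48 = -1023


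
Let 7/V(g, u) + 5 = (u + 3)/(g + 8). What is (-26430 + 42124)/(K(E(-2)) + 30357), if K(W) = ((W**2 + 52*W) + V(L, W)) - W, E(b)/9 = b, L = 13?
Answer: 627760/1190471 ≈ 0.52732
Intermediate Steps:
V(g, u) = 7/(-5 + (3 + u)/(8 + g)) (V(g, u) = 7/(-5 + (u + 3)/(g + 8)) = 7/(-5 + (3 + u)/(8 + g)))
E(b) = 9*b
K(W) = W**2 + 51*W + 147/(-102 + W) (K(W) = ((W**2 + 52*W) + 7*(8 + 13)/(-37 + W - 5*13)) - W = ((W**2 + 52*W) + 7*21/(-37 + W - 65)) - W = ((W**2 + 52*W) + 7*21/(-102 + W)) - W = ((W**2 + 52*W) + 147/(-102 + W)) - W = (W**2 + 52*W + 147/(-102 + W)) - W = W**2 + 51*W + 147/(-102 + W))
(-26430 + 42124)/(K(E(-2)) + 30357) = (-26430 + 42124)/((147 + (9*(-2))*(-102 + 9*(-2))*(51 + 9*(-2)))/(-102 + 9*(-2)) + 30357) = 15694/((147 - 18*(-102 - 18)*(51 - 18))/(-102 - 18) + 30357) = 15694/((147 - 18*(-120)*33)/(-120) + 30357) = 15694/(-(147 + 71280)/120 + 30357) = 15694/(-1/120*71427 + 30357) = 15694/(-23809/40 + 30357) = 15694/(1190471/40) = 15694*(40/1190471) = 627760/1190471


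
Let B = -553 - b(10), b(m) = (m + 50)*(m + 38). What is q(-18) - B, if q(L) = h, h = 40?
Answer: 3473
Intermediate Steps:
q(L) = 40
b(m) = (38 + m)*(50 + m) (b(m) = (50 + m)*(38 + m) = (38 + m)*(50 + m))
B = -3433 (B = -553 - (1900 + 10² + 88*10) = -553 - (1900 + 100 + 880) = -553 - 1*2880 = -553 - 2880 = -3433)
q(-18) - B = 40 - 1*(-3433) = 40 + 3433 = 3473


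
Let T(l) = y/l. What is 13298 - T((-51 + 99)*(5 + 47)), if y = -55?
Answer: 33191863/2496 ≈ 13298.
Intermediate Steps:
T(l) = -55/l
13298 - T((-51 + 99)*(5 + 47)) = 13298 - (-55)/((-51 + 99)*(5 + 47)) = 13298 - (-55)/(48*52) = 13298 - (-55)/2496 = 13298 - 1*(-55/2496) = 13298 + 55/2496 = 33191863/2496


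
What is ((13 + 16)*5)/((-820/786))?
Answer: -11397/82 ≈ -138.99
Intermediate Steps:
((13 + 16)*5)/((-820/786)) = (29*5)/((-820*1/786)) = 145/(-410/393) = 145*(-393/410) = -11397/82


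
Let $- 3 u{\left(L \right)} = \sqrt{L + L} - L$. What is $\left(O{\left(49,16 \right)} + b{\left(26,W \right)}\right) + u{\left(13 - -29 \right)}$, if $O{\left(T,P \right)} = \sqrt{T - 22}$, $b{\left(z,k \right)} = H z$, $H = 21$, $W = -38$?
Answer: $560 + 3 \sqrt{3} - \frac{2 \sqrt{21}}{3} \approx 562.14$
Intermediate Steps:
$b{\left(z,k \right)} = 21 z$
$O{\left(T,P \right)} = \sqrt{-22 + T}$
$u{\left(L \right)} = \frac{L}{3} - \frac{\sqrt{2} \sqrt{L}}{3}$ ($u{\left(L \right)} = - \frac{\sqrt{L + L} - L}{3} = - \frac{\sqrt{2 L} - L}{3} = - \frac{\sqrt{2} \sqrt{L} - L}{3} = - \frac{- L + \sqrt{2} \sqrt{L}}{3} = \frac{L}{3} - \frac{\sqrt{2} \sqrt{L}}{3}$)
$\left(O{\left(49,16 \right)} + b{\left(26,W \right)}\right) + u{\left(13 - -29 \right)} = \left(\sqrt{-22 + 49} + 21 \cdot 26\right) - \left(- \frac{13 - -29}{3} + \frac{\sqrt{2} \sqrt{13 - -29}}{3}\right) = \left(\sqrt{27} + 546\right) - \left(- \frac{13 + 29}{3} + \frac{\sqrt{2} \sqrt{13 + 29}}{3}\right) = \left(3 \sqrt{3} + 546\right) + \left(\frac{1}{3} \cdot 42 - \frac{\sqrt{2} \sqrt{42}}{3}\right) = \left(546 + 3 \sqrt{3}\right) + \left(14 - \frac{2 \sqrt{21}}{3}\right) = 560 + 3 \sqrt{3} - \frac{2 \sqrt{21}}{3}$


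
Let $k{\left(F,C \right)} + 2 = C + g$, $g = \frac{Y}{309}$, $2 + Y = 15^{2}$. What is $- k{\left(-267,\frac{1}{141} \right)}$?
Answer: $\frac{6154}{4841} \approx 1.2712$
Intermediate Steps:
$Y = 223$ ($Y = -2 + 15^{2} = -2 + 225 = 223$)
$g = \frac{223}{309} \approx 0.72168$
$k{\left(F,C \right)} = - \frac{395}{309} + C$ ($k{\left(F,C \right)} = -2 + \left(C + \frac{223}{309}\right) = -2 + \left(\frac{223}{309} + C\right) = - \frac{395}{309} + C$)
$- k{\left(-267,\frac{1}{141} \right)} = - (- \frac{395}{309} + \frac{1}{141}) = \left(-1\right) \left(- \frac{6154}{4841}\right) = \frac{6154}{4841}$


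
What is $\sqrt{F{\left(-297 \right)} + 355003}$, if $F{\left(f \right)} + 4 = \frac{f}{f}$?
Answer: $50 \sqrt{142} \approx 595.82$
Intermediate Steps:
$F{\left(f \right)} = -3$ ($F{\left(f \right)} = -4 + \frac{f}{f} = -4 + 1 = -3$)
$\sqrt{F{\left(-297 \right)} + 355003} = \sqrt{-3 + 355003} = \sqrt{355000} = 50 \sqrt{142}$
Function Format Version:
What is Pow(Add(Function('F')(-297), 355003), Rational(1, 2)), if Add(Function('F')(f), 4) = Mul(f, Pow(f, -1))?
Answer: Mul(50, Pow(142, Rational(1, 2))) ≈ 595.82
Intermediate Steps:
Function('F')(f) = -3 (Function('F')(f) = Add(-4, Mul(f, Pow(f, -1))) = Add(-4, 1) = -3)
Pow(Add(Function('F')(-297), 355003), Rational(1, 2)) = Pow(Add(-3, 355003), Rational(1, 2)) = Pow(355000, Rational(1, 2)) = Mul(50, Pow(142, Rational(1, 2)))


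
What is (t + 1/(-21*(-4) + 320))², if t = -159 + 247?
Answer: 1264015809/163216 ≈ 7744.4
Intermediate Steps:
t = 88
(t + 1/(-21*(-4) + 320))² = (88 + 1/(-21*(-4) + 320))² = (88 + 1/(84 + 320))² = (88 + 1/404)² = (35553/404)² = 1264015809/163216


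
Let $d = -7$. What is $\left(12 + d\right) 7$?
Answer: $35$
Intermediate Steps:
$\left(12 + d\right) 7 = \left(12 - 7\right) 7 = 5 \cdot 7 = 35$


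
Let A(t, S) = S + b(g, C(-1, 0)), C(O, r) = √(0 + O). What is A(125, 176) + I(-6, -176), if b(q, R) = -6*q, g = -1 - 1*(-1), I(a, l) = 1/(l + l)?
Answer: 61951/352 ≈ 176.00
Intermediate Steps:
I(a, l) = 1/(2*l)
g = 0 (g = -1 + 1 = 0)
C(O, r) = √O
A(t, S) = S (A(t, S) = S - 6*0 = S + 0 = S)
A(125, 176) + I(-6, -176) = 176 + (½)/(-176) = 176 + (½)*(-1/176) = 176 - 1/352 = 61951/352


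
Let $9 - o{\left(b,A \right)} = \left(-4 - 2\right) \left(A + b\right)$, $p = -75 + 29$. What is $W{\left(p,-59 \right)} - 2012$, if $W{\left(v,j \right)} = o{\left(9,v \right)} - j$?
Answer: $-2166$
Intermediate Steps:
$p = -46$
$o{\left(b,A \right)} = 9 + 6 A + 6 b$ ($o{\left(b,A \right)} = 9 - \left(-4 - 2\right) \left(A + b\right) = 9 - - 6 \left(A + b\right) = 9 - \left(- 6 A - 6 b\right) = 9 + \left(6 A + 6 b\right) = 9 + 6 A + 6 b$)
$W{\left(v,j \right)} = 63 - j + 6 v$ ($W{\left(v,j \right)} = \left(9 + 6 v + 6 \cdot 9\right) - j = \left(9 + 6 v + 54\right) - j = \left(63 + 6 v\right) - j = 63 - j + 6 v$)
$W{\left(p,-59 \right)} - 2012 = \left(63 - -59 + 6 \left(-46\right)\right) - 2012 = \left(63 + 59 - 276\right) - 2012 = -154 - 2012 = -2166$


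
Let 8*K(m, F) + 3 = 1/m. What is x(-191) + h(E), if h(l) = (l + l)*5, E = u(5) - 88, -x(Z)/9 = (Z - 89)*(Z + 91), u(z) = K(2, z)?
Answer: -2023065/8 ≈ -2.5288e+5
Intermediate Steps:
K(m, F) = -3/8 + 1/(8*m) (K(m, F) = -3/8 + (1/m)/8 = -3/8 + 1/(8*m))
u(z) = -5/16 (u(z) = (1/8)*(1 - 3*2)/2 = (1/8)*(1/2)*(1 - 6) = (1/8)*(1/2)*(-5) = -5/16)
x(Z) = -9*(-89 + Z)*(91 + Z) (x(Z) = -9*(Z - 89)*(Z + 91) = -9*(-89 + Z)*(91 + Z))
E = -1413/16 (E = -5/16 - 88 = -1413/16 ≈ -88.313)
h(l) = 10*l (h(l) = (2*l)*5 = 10*l)
x(-191) + h(E) = (72891 - 18*(-191) - 9*(-191)**2) + 10*(-1413/16) = (72891 + 3438 - 9*36481) - 7065/8 = (72891 + 3438 - 328329) - 7065/8 = -252000 - 7065/8 = -2023065/8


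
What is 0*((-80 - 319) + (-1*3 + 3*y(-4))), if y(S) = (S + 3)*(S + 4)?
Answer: 0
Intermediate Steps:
y(S) = (3 + S)*(4 + S)
0*((-80 - 319) + (-1*3 + 3*y(-4))) = 0*((-80 - 319) + (-1*3 + 3*(12 + (-4)² + 7*(-4)))) = 0*(-399 + (-3 + 3*(12 + 16 - 28))) = 0*(-399 + (-3 + 3*0)) = 0*(-399 + (-3 + 0)) = 0*(-399 - 3) = 0*(-402) = 0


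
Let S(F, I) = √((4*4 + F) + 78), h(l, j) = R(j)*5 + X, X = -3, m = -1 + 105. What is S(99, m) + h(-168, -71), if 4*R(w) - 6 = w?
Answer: -337/4 + √193 ≈ -70.358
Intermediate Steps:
m = 104
R(w) = 3/2 + w/4
h(l, j) = 9/2 + 5*j/4 (h(l, j) = (3/2 + j/4)*5 - 3 = (15/2 + 5*j/4) - 3 = 9/2 + 5*j/4)
S(F, I) = √(94 + F) (S(F, I) = √((16 + F) + 78) = √(94 + F))
S(99, m) + h(-168, -71) = √(94 + 99) + (9/2 + (5/4)*(-71)) = √193 + (9/2 - 355/4) = √193 - 337/4 = -337/4 + √193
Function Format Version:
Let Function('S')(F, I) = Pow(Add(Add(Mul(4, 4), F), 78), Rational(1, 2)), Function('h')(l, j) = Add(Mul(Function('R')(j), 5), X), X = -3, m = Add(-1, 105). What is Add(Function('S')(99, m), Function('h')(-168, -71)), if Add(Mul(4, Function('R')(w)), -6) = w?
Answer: Add(Rational(-337, 4), Pow(193, Rational(1, 2))) ≈ -70.358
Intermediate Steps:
m = 104
Function('R')(w) = Add(Rational(3, 2), Mul(Rational(1, 4), w))
Function('h')(l, j) = Add(Rational(9, 2), Mul(Rational(5, 4), j)) (Function('h')(l, j) = Add(Mul(Add(Rational(3, 2), Mul(Rational(1, 4), j)), 5), -3) = Add(Add(Rational(15, 2), Mul(Rational(5, 4), j)), -3) = Add(Rational(9, 2), Mul(Rational(5, 4), j)))
Function('S')(F, I) = Pow(Add(94, F), Rational(1, 2)) (Function('S')(F, I) = Pow(Add(Add(16, F), 78), Rational(1, 2)) = Pow(Add(94, F), Rational(1, 2)))
Add(Function('S')(99, m), Function('h')(-168, -71)) = Add(Pow(Add(94, 99), Rational(1, 2)), Add(Rational(9, 2), Mul(Rational(5, 4), -71))) = Add(Pow(193, Rational(1, 2)), Add(Rational(9, 2), Rational(-355, 4))) = Add(Pow(193, Rational(1, 2)), Rational(-337, 4)) = Add(Rational(-337, 4), Pow(193, Rational(1, 2)))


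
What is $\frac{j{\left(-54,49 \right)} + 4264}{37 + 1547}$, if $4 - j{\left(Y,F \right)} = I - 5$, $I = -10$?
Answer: $\frac{4283}{1584} \approx 2.7039$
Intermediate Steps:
$j{\left(Y,F \right)} = 19$ ($j{\left(Y,F \right)} = 4 - \left(-10 - 5\right) = 4 - -15 = 4 + 15 = 19$)
$\frac{j{\left(-54,49 \right)} + 4264}{37 + 1547} = \frac{19 + 4264}{37 + 1547} = \frac{4283}{1584}$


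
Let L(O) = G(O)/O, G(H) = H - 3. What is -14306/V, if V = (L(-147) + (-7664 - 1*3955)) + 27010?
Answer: -700994/754209 ≈ -0.92944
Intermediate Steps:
G(H) = -3 + H
L(O) = (-3 + O)/O
V = 754209/49 (V = ((-3 - 147)/(-147) + (-7664 - 1*3955)) + 27010 = (-1/147*(-150) + (-7664 - 3955)) + 27010 = (50/49 - 11619) + 27010 = -569281/49 + 27010 = 754209/49 ≈ 15392.)
-14306/V = -14306/754209/49 = -14306*49/754209 = -700994/754209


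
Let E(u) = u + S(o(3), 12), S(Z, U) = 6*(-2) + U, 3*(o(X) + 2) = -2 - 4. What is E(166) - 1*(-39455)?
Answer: 39621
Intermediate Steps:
o(X) = -4 (o(X) = -2 + (-2 - 4)/3 = -2 + (⅓)*(-6) = -2 - 2 = -4)
S(Z, U) = -12 + U
E(u) = u (E(u) = u + (-12 + 12) = u + 0 = u)
E(166) - 1*(-39455) = 166 - 1*(-39455) = 166 + 39455 = 39621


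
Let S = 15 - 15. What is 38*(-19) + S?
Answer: -722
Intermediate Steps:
S = 0
38*(-19) + S = 38*(-19) + 0 = -722 + 0 = -722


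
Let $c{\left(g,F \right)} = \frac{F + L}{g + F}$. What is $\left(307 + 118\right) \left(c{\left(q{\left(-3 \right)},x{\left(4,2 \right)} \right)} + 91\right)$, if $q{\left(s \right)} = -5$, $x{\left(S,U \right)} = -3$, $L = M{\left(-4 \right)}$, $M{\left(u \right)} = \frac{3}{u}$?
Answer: $\frac{1243975}{32} \approx 38874.0$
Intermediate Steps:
$L = - \frac{3}{4}$ ($L = \frac{3}{-4} = 3 \left(- \frac{1}{4}\right) = - \frac{3}{4} \approx -0.75$)
$c{\left(g,F \right)} = \frac{- \frac{3}{4} + F}{F + g}$ ($c{\left(g,F \right)} = \frac{F - \frac{3}{4}}{g + F} = \frac{- \frac{3}{4} + F}{F + g}$)
$\left(307 + 118\right) \left(c{\left(q{\left(-3 \right)},x{\left(4,2 \right)} \right)} + 91\right) = \left(307 + 118\right) \left(\frac{- \frac{3}{4} - 3}{-3 - 5} + 91\right) = 425 \left(\frac{1}{-8} \left(- \frac{15}{4}\right) + 91\right) = 425 \left(\left(- \frac{1}{8}\right) \left(- \frac{15}{4}\right) + 91\right) = 425 \left(\frac{15}{32} + 91\right) = 425 \cdot \frac{2927}{32} = \frac{1243975}{32}$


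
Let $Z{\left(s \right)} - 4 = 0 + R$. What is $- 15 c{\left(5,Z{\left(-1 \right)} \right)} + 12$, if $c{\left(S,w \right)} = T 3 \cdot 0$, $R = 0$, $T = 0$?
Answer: $12$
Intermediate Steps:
$Z{\left(s \right)} = 4$ ($Z{\left(s \right)} = 4 + \left(0 + 0\right) = 4 + 0 = 4$)
$c{\left(S,w \right)} = 0$ ($c{\left(S,w \right)} = 0 \cdot 3 \cdot 0 = 0 \cdot 0 = 0$)
$- 15 c{\left(5,Z{\left(-1 \right)} \right)} + 12 = \left(-15\right) 0 + 12 = 0 + 12 = 12$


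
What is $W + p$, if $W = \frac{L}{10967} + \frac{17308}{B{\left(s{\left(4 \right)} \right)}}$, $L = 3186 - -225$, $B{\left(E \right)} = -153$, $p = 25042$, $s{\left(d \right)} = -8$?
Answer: $\frac{41829953989}{1677951} \approx 24929.0$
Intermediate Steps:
$L = 3411$ ($L = 3186 + 225 = 3411$)
$W = - \frac{189294953}{1677951}$ ($W = \frac{3411}{10967} + \frac{17308}{-153} = 3411 \cdot \frac{1}{10967} + 17308 \left(- \frac{1}{153}\right) = \frac{3411}{10967} - \frac{17308}{153} = - \frac{189294953}{1677951} \approx -112.81$)
$W + p = - \frac{189294953}{1677951} + 25042 = \frac{41829953989}{1677951}$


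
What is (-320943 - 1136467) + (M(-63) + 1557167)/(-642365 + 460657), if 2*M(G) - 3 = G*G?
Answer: -264824615433/181708 ≈ -1.4574e+6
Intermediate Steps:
M(G) = 3/2 + G²/2 (M(G) = 3/2 + (G*G)/2 = 3/2 + G²/2)
(-320943 - 1136467) + (M(-63) + 1557167)/(-642365 + 460657) = (-320943 - 1136467) + ((3/2 + (½)*(-63)²) + 1557167)/(-642365 + 460657) = -1457410 + ((3/2 + (½)*3969) + 1557167)/(-181708) = -1457410 + ((3/2 + 3969/2) + 1557167)*(-1/181708) = -1457410 + (1986 + 1557167)*(-1/181708) = -1457410 + 1559153*(-1/181708) = -1457410 - 1559153/181708 = -264824615433/181708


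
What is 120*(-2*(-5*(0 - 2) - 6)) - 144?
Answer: -1104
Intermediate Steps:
120*(-2*(-5*(0 - 2) - 6)) - 144 = 120*(-2*(-5*(-2) - 6)) - 144 = 120*(-2*(10 - 6)) - 144 = 120*(-2*4) - 144 = 120*(-8) - 144 = -960 - 144 = -1104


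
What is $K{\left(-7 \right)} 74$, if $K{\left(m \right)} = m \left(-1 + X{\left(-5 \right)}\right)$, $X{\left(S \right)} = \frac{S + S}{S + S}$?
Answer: $0$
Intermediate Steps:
$X{\left(S \right)} = 1$ ($X{\left(S \right)} = \frac{2 S}{2 S} = 2 S \frac{1}{2 S} = 1$)
$K{\left(m \right)} = 0$ ($K{\left(m \right)} = m \left(-1 + 1\right) = m 0 = 0$)
$K{\left(-7 \right)} 74 = 0 \cdot 74 = 0$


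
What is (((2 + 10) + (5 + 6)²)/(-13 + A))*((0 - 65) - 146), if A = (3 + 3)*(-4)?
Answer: 28063/37 ≈ 758.46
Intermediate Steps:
A = -24 (A = 6*(-4) = -24)
(((2 + 10) + (5 + 6)²)/(-13 + A))*((0 - 65) - 146) = (((2 + 10) + (5 + 6)²)/(-13 - 24))*((0 - 65) - 146) = ((12 + 11²)/(-37))*(-65 - 146) = ((12 + 121)*(-1/37))*(-211) = (133*(-1/37))*(-211) = -133/37*(-211) = 28063/37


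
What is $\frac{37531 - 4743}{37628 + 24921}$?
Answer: $\frac{32788}{62549} \approx 0.5242$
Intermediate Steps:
$\frac{37531 - 4743}{37628 + 24921} = \frac{32788}{62549}$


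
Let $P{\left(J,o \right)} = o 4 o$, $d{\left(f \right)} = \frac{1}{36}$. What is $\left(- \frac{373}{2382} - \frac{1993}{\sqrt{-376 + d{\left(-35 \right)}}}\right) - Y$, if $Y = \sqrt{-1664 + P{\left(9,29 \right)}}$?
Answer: $- \frac{373}{2382} - 10 \sqrt{17} + \frac{11958 i \sqrt{13535}}{13535} \approx -41.388 + 102.78 i$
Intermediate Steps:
$d{\left(f \right)} = \frac{1}{36}$
$P{\left(J,o \right)} = 4 o^{2}$ ($P{\left(J,o \right)} = 4 o o = 4 o^{2}$)
$Y = 10 \sqrt{17}$ ($Y = \sqrt{-1664 + 4 \cdot 29^{2}} = \sqrt{-1664 + 4 \cdot 841} = \sqrt{-1664 + 3364} = \sqrt{1700} = 10 \sqrt{17} \approx 41.231$)
$\left(- \frac{373}{2382} - \frac{1993}{\sqrt{-376 + d{\left(-35 \right)}}}\right) - Y = \left(- \frac{373}{2382} - \frac{1993}{\sqrt{-376 + \frac{1}{36}}}\right) - 10 \sqrt{17} = \left(\left(-373\right) \frac{1}{2382} - \frac{1993}{\sqrt{- \frac{13535}{36}}}\right) - 10 \sqrt{17} = \left(- \frac{373}{2382} - \frac{1993}{\frac{1}{6} i \sqrt{13535}}\right) - 10 \sqrt{17} = \left(- \frac{373}{2382} - 1993 \left(- \frac{6 i \sqrt{13535}}{13535}\right)\right) - 10 \sqrt{17} = \left(- \frac{373}{2382} + \frac{11958 i \sqrt{13535}}{13535}\right) - 10 \sqrt{17} = - \frac{373}{2382} - 10 \sqrt{17} + \frac{11958 i \sqrt{13535}}{13535}$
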